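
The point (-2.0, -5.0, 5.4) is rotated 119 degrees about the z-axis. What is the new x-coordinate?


Rotation about z-axis: x' = x*cos(theta) - y*sin(theta)
= -2.0 * -0.4848 - -5.0 * 0.8746
= 5.3427


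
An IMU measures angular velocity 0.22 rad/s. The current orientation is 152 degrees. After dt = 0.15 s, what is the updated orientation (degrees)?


delta_theta = w * dt = 0.22 * 0.15 = 0.033 rad
= 1.8908 deg
theta_new = 152 + 1.8908 = 153.8908 deg


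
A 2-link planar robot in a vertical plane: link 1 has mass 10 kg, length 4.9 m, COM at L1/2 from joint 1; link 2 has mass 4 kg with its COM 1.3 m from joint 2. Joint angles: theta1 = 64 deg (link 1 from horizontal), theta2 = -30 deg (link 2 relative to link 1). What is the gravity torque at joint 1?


Horizontal distance from joint 1 to link-1 COM:
  x_c1 = (L1/2)*cos(t1) = 2.45 * 0.4384 = 1.074 m
Horizontal distance from joint 1 to link-2 COM:
  x_c2 = L1*cos(t1) + Lc2*cos(t1+t2)
       = 4.9*0.4384 + 1.3*0.829 = 3.2258 m
tau1 = m1*g*x_c1 + m2*g*x_c2
     = 10*9.81*1.074 + 4*9.81*3.2258
     = 105.3603 + 126.5791
     = 231.9394 Nm


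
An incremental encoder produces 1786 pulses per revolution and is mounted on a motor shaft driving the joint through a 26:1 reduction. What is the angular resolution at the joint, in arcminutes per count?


counts per rev = 1786
effective counts at joint = 1786 * 26 = 46436
resolution = 360*60 / 46436
= 0.4652 arcmin/count


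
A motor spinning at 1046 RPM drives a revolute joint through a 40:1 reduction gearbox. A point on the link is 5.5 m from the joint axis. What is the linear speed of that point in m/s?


omega_motor = 1046 * 2*pi/60 = 109.5369 rad/s
omega_joint = omega_motor / 40 = 2.7384 rad/s
v = omega_joint * r = 2.7384 * 5.5
= 15.0613 m/s


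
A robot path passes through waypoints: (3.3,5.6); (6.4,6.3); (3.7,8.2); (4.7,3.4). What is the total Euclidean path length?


Segment lengths:
  seg1 = sqrt((3.1)^2 + (0.7)^2) = 3.178
  seg2 = sqrt((-2.7)^2 + (1.9)^2) = 3.3015
  seg3 = sqrt((1.0)^2 + (-4.8)^2) = 4.9031
Total = 11.3826


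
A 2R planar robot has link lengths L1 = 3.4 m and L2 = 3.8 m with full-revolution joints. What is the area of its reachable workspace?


r_max = L1 + L2 = 7.2 m
r_min = |L1 - L2| = 0.4 m
Area = pi*(r_max^2 - r_min^2)
= pi*(51.84 - 0.16)
= pi * 51.68
= 162.3575 m^2


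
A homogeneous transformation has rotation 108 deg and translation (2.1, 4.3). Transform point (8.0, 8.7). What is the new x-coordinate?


x' = cos(theta)*px - sin(theta)*py + tx
= -0.309*8.0 - 0.9511*8.7 + 2.1
= -8.6463


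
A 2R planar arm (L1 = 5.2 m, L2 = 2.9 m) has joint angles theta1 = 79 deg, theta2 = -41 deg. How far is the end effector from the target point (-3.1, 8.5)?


End effector via forward kinematics:
x = L1*cos(t1) + L2*cos(t1+t2) = 3.2774
y = L1*sin(t1) + L2*sin(t1+t2) = 6.8899
Distance to target:
d = sqrt((-3.1 - 3.2774)^2 + (8.5 - 6.8899)^2)
= sqrt(40.6717 + 2.5925)
= 6.5776 m


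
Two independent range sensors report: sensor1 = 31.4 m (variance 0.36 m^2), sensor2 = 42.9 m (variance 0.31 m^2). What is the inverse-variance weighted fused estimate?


w1 = (1/var1) / (1/var1 + 1/var2)
   = 2.7778 / (2.7778 + 3.2258) = 0.4627
w2 = 1 - w1 = 0.5373
fused = w1*s1 + w2*s2 = 14.5284 + 23.0507
= 37.5791 m


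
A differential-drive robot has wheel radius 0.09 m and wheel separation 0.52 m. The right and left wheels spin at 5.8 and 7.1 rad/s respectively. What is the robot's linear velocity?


vR = r*wR = 0.09*5.8 = 0.522 m/s
vL = r*wL = 0.09*7.1 = 0.639 m/s
v = (vR+vL)/2 = 0.5805 m/s
omega = (vR-vL)/L = -0.225 rad/s
linear velocity = 0.5805 m/s


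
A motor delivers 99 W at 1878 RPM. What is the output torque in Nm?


omega = 1878 * 2*pi/60 = 196.6637 rad/s
tau = P / omega = 99 / 196.6637
= 0.5034 Nm


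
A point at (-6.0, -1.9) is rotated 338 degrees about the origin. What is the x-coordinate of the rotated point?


x' = x*cos(theta) - y*sin(theta)
cos(338 deg) = 0.9272, sin(338 deg) = -0.3746
x' = -6.0 * 0.9272 - -1.9 * -0.3746
= -5.5631 - 0.7118
= -6.2749


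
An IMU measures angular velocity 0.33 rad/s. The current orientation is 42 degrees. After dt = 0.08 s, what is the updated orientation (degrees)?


delta_theta = w * dt = 0.33 * 0.08 = 0.0264 rad
= 1.5126 deg
theta_new = 42 + 1.5126 = 43.5126 deg


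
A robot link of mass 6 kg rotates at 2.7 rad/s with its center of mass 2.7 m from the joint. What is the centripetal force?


F = m * omega^2 * r
= 6 * 2.7^2 * 2.7
= 6 * 7.29 * 2.7
= 118.098 N


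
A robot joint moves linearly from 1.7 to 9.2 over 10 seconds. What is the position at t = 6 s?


s = t/T = 6/10 = 0.6
p(t) = p0 + (pf-p0)*s
= 1.7 + (9.2 - 1.7) * 0.6
= 6.2


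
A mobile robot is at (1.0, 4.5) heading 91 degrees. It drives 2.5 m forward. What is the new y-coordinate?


y_new = y0 + d*sin(theta)
= 4.5 + 2.5*sin(91)
= 4.5 + 2.4996
= 6.9996


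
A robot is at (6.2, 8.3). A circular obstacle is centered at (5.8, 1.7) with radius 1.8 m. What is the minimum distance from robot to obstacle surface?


center_dist = sqrt((6.2-5.8)^2 + (8.3-1.7)^2)
= sqrt(0.16 + 43.56)
= 6.6121
min_dist = center_dist - radius = 6.6121 - 1.8 = 4.8121 m


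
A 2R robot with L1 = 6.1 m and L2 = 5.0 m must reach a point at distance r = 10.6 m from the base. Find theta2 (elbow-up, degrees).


cos(theta2) = (r^2 - L1^2 - L2^2) / (2*L1*L2)
cos(theta2) = (112.36 - 37.21 - 25.0) / 61.0
cos(theta2) = 0.822131
theta2 = 34.7013 degrees


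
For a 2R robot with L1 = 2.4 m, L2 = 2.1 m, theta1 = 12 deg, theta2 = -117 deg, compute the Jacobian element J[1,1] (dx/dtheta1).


J[1,1] = -L1*sin(t1) - L2*sin(t1+t2)
= -2.4*sin(12) - 2.1*sin(-105)
= 1.5295


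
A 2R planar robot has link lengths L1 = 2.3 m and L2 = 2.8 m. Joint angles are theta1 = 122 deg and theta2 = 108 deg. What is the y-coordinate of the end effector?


Convert angles to radians: theta1 = 2.1293, theta2 = 1.885
y = L1*sin(theta1) + L2*sin(theta1+theta2)
y = 1.9505 + -2.1449
y = -0.1944


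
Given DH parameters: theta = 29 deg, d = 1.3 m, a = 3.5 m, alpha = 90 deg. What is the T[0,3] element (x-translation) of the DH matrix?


T[0,3] = a * cos(theta)
= 3.5 * cos(29 deg)
= 3.5 * 0.8746
= 3.0612


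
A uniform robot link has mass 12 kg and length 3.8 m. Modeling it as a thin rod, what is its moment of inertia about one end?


I = (1/3) * m * L^2
= (1/3) * 12 * 3.8^2
= 0.333333 * 12 * 14.44
= 57.76 kg*m^2


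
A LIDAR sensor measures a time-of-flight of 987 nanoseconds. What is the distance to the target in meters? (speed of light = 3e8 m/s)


tof = 987 ns = 9.87e-07 s
dist = c * tof / 2
= 3e8 * 9.87e-07 / 2
= 148.05 m


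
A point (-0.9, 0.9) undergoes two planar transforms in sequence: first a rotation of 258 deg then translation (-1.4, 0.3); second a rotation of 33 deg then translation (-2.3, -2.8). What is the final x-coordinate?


After transform 1:
x1 = cos(258)*-0.9 - sin(258)*0.9 + -1.4 = -0.3325
y1 = sin(258)*-0.9 + cos(258)*0.9 + 0.3 = 0.9932
After transform 2:
x2 = cos(33)*-0.3325 - sin(33)*0.9932 + -2.3
= -3.1198


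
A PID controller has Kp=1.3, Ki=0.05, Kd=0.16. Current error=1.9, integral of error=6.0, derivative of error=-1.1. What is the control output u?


u = Kp*e + Ki*int(e) + Kd*de/dt
= 1.3*1.9 + 0.05*6.0 + 0.16*(-1.1)
= 2.47 + 0.3 + -0.176
= 2.594


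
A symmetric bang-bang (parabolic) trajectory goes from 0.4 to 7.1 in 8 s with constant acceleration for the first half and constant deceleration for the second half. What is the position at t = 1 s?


Symmetric rest-to-rest: each phase covers (pf-p0)/2 in time T/2. 0.5*a*(T/2)^2 = (pf-p0)/2 => a = 4*(pf-p0)/T^2
a = 4*(7.1-0.4)/8^2 = 0.4187
t = 1 is in the acceleration phase (t <= T/2).
p = p0 + 0.5*a*t^2 = 0.4 + 0.5*0.4187*1^2
= 0.6094


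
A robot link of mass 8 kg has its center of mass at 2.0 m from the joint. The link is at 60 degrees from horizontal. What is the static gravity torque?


tau = m*g*L*cos(angle)
= 8 * 9.81 * 2.0 * cos(60 deg)
= 8 * 9.81 * 2.0 * 0.5
= 78.48 Nm


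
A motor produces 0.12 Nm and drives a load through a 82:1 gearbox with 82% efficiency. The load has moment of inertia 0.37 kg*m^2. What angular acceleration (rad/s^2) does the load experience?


tau_out = tau_motor * N * eta
= 0.12 * 82 * 0.82 = 8.0688 Nm
alpha = tau_out / I = 8.0688 / 0.37
= 21.8076 rad/s^2


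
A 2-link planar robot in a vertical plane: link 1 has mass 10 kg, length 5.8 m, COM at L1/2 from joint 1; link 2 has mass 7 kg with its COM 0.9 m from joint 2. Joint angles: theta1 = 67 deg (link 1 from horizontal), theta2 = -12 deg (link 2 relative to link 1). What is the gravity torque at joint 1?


Horizontal distance from joint 1 to link-1 COM:
  x_c1 = (L1/2)*cos(t1) = 2.9 * 0.3907 = 1.1331 m
Horizontal distance from joint 1 to link-2 COM:
  x_c2 = L1*cos(t1) + Lc2*cos(t1+t2)
       = 5.8*0.3907 + 0.9*0.5736 = 2.7825 m
tau1 = m1*g*x_c1 + m2*g*x_c2
     = 10*9.81*1.1331 + 7*9.81*2.7825
     = 111.1591 + 191.0715
     = 302.2306 Nm


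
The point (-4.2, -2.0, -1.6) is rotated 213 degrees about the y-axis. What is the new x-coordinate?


Rotation about y-axis: x' = x*cos(theta) + z*sin(theta)
= -4.2 * -0.8387 + -1.6 * -0.5446
= 4.3938


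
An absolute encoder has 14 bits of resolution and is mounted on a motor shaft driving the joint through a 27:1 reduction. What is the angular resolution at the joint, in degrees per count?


counts = 2^14 = 16384
effective counts at joint = 16384 * 27 = 442368
resolution = 360 / 442368
= 8.1380e-04 deg/count


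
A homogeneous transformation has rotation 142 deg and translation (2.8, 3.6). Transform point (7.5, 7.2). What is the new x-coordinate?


x' = cos(theta)*px - sin(theta)*py + tx
= -0.788*7.5 - 0.6157*7.2 + 2.8
= -7.5428


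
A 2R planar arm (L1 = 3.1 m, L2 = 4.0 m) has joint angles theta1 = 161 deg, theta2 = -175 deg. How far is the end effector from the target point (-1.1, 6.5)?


End effector via forward kinematics:
x = L1*cos(t1) + L2*cos(t1+t2) = 0.9501
y = L1*sin(t1) + L2*sin(t1+t2) = 0.0416
Distance to target:
d = sqrt((-1.1 - 0.9501)^2 + (6.5 - 0.0416)^2)
= sqrt(4.2028 + 41.7113)
= 6.776 m


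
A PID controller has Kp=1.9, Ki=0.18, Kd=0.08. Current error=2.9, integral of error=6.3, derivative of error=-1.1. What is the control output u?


u = Kp*e + Ki*int(e) + Kd*de/dt
= 1.9*2.9 + 0.18*6.3 + 0.08*(-1.1)
= 5.51 + 1.134 + -0.088
= 6.556


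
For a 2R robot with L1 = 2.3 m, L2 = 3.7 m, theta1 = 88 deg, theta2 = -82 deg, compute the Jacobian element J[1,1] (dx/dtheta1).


J[1,1] = -L1*sin(t1) - L2*sin(t1+t2)
= -2.3*sin(88) - 3.7*sin(6)
= -2.6854


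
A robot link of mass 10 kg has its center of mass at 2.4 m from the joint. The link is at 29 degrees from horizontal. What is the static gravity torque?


tau = m*g*L*cos(angle)
= 10 * 9.81 * 2.4 * cos(29 deg)
= 10 * 9.81 * 2.4 * 0.8746
= 205.9205 Nm


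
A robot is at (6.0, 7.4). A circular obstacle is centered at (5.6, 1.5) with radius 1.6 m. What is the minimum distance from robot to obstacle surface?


center_dist = sqrt((6.0-5.6)^2 + (7.4-1.5)^2)
= sqrt(0.16 + 34.81)
= 5.9135
min_dist = center_dist - radius = 5.9135 - 1.6 = 4.3135 m


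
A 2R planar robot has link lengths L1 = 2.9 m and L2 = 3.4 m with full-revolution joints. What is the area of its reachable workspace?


r_max = L1 + L2 = 6.3 m
r_min = |L1 - L2| = 0.5 m
Area = pi*(r_max^2 - r_min^2)
= pi*(39.69 - 0.25)
= pi * 39.44
= 123.9044 m^2


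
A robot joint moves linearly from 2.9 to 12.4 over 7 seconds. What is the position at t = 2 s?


s = t/T = 2/7 = 0.2857
p(t) = p0 + (pf-p0)*s
= 2.9 + (12.4 - 2.9) * 0.2857
= 5.6143


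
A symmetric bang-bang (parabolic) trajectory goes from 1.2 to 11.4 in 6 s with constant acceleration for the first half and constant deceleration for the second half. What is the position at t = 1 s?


Symmetric rest-to-rest: each phase covers (pf-p0)/2 in time T/2. 0.5*a*(T/2)^2 = (pf-p0)/2 => a = 4*(pf-p0)/T^2
a = 4*(11.4-1.2)/6^2 = 1.1333
t = 1 is in the acceleration phase (t <= T/2).
p = p0 + 0.5*a*t^2 = 1.2 + 0.5*1.1333*1^2
= 1.7667


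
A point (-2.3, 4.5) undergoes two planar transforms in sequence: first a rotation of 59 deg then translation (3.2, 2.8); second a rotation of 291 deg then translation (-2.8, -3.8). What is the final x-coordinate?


After transform 1:
x1 = cos(59)*-2.3 - sin(59)*4.5 + 3.2 = -1.8418
y1 = sin(59)*-2.3 + cos(59)*4.5 + 2.8 = 3.1462
After transform 2:
x2 = cos(291)*-1.8418 - sin(291)*3.1462 + -2.8
= -0.5228


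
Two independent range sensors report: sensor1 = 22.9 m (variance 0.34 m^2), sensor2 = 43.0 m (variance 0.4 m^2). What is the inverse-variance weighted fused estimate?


w1 = (1/var1) / (1/var1 + 1/var2)
   = 2.9412 / (2.9412 + 2.5) = 0.5405
w2 = 1 - w1 = 0.4595
fused = w1*s1 + w2*s2 = 12.3784 + 19.7568
= 32.1351 m


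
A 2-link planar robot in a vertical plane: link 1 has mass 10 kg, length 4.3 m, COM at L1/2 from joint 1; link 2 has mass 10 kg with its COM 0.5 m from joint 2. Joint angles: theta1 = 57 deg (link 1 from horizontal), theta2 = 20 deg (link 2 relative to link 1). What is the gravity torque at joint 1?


Horizontal distance from joint 1 to link-1 COM:
  x_c1 = (L1/2)*cos(t1) = 2.15 * 0.5446 = 1.171 m
Horizontal distance from joint 1 to link-2 COM:
  x_c2 = L1*cos(t1) + Lc2*cos(t1+t2)
       = 4.3*0.5446 + 0.5*0.225 = 2.4544 m
tau1 = m1*g*x_c1 + m2*g*x_c2
     = 10*9.81*1.171 + 10*9.81*2.4544
     = 114.8725 + 240.7789
     = 355.6515 Nm


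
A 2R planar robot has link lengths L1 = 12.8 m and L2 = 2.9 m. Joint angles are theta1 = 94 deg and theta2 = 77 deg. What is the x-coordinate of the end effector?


Convert angles to radians: theta1 = 1.6406, theta2 = 1.3439
x = L1*cos(theta1) + L2*cos(theta1+theta2)
x = -0.8929 + -2.8643
x = -3.7572


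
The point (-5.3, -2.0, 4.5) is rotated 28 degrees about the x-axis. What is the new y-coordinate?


Rotation about x-axis: y' = y*cos(theta) - z*sin(theta)
= -2.0 * 0.8829 - 4.5 * 0.4695
= -3.8785


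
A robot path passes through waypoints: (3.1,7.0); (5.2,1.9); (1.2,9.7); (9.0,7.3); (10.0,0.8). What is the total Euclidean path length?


Segment lengths:
  seg1 = sqrt((2.1)^2 + (-5.1)^2) = 5.5154
  seg2 = sqrt((-4.0)^2 + (7.8)^2) = 8.7658
  seg3 = sqrt((7.8)^2 + (-2.4)^2) = 8.1609
  seg4 = sqrt((1.0)^2 + (-6.5)^2) = 6.5765
Total = 29.0186


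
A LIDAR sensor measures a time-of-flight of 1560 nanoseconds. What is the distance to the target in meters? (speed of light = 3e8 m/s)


tof = 1560 ns = 1.56e-06 s
dist = c * tof / 2
= 3e8 * 1.56e-06 / 2
= 234.0 m


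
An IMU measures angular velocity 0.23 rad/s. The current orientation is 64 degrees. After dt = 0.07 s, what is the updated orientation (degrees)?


delta_theta = w * dt = 0.23 * 0.07 = 0.0161 rad
= 0.9225 deg
theta_new = 64 + 0.9225 = 64.9225 deg


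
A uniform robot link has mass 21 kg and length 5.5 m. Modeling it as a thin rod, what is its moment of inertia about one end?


I = (1/3) * m * L^2
= (1/3) * 21 * 5.5^2
= 0.333333 * 21 * 30.25
= 211.75 kg*m^2


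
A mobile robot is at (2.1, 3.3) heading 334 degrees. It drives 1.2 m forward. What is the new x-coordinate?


x_new = x0 + d*cos(theta)
= 2.1 + 1.2*cos(334)
= 2.1 + 1.0786
= 3.1786


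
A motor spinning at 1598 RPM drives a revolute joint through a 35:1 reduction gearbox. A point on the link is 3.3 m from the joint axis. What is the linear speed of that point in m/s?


omega_motor = 1598 * 2*pi/60 = 167.3422 rad/s
omega_joint = omega_motor / 35 = 4.7812 rad/s
v = omega_joint * r = 4.7812 * 3.3
= 15.778 m/s


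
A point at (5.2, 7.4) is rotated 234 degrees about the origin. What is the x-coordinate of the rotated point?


x' = x*cos(theta) - y*sin(theta)
cos(234 deg) = -0.5878, sin(234 deg) = -0.809
x' = 5.2 * -0.5878 - 7.4 * -0.809
= -3.0565 - -5.9867
= 2.9302


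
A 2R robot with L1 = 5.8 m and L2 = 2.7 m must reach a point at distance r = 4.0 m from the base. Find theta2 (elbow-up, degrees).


cos(theta2) = (r^2 - L1^2 - L2^2) / (2*L1*L2)
cos(theta2) = (16.0 - 33.64 - 7.29) / 31.32
cos(theta2) = -0.795977
theta2 = 142.7476 degrees


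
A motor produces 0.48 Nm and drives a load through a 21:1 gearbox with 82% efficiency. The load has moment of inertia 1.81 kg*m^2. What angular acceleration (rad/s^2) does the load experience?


tau_out = tau_motor * N * eta
= 0.48 * 21 * 0.82 = 8.2656 Nm
alpha = tau_out / I = 8.2656 / 1.81
= 4.5666 rad/s^2


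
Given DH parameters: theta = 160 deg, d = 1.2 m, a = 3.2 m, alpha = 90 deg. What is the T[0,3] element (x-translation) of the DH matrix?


T[0,3] = a * cos(theta)
= 3.2 * cos(160 deg)
= 3.2 * -0.9397
= -3.007


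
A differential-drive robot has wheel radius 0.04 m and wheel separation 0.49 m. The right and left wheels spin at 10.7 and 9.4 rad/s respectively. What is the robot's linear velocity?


vR = r*wR = 0.04*10.7 = 0.428 m/s
vL = r*wL = 0.04*9.4 = 0.376 m/s
v = (vR+vL)/2 = 0.402 m/s
omega = (vR-vL)/L = 0.1061 rad/s
linear velocity = 0.402 m/s


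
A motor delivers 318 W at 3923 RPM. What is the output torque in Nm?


omega = 3923 * 2*pi/60 = 410.8156 rad/s
tau = P / omega = 318 / 410.8156
= 0.7741 Nm


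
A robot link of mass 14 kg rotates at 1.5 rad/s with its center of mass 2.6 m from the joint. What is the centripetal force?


F = m * omega^2 * r
= 14 * 1.5^2 * 2.6
= 14 * 2.25 * 2.6
= 81.9 N


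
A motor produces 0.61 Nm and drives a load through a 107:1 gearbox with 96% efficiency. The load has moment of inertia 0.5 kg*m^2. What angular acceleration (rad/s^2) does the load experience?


tau_out = tau_motor * N * eta
= 0.61 * 107 * 0.96 = 62.6592 Nm
alpha = tau_out / I = 62.6592 / 0.5
= 125.3184 rad/s^2


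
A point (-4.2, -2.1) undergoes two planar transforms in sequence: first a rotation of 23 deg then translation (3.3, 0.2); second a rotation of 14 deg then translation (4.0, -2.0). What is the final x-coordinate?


After transform 1:
x1 = cos(23)*-4.2 - sin(23)*-2.1 + 3.3 = 0.2544
y1 = sin(23)*-4.2 + cos(23)*-2.1 + 0.2 = -3.3741
After transform 2:
x2 = cos(14)*0.2544 - sin(14)*-3.3741 + 4.0
= 5.0631


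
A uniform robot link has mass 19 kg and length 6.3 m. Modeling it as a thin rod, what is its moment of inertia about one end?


I = (1/3) * m * L^2
= (1/3) * 19 * 6.3^2
= 0.333333 * 19 * 39.69
= 251.37 kg*m^2


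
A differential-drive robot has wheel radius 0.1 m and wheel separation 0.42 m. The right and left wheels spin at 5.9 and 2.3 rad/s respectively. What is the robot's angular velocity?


vR = r*wR = 0.1*5.9 = 0.59 m/s
vL = r*wL = 0.1*2.3 = 0.23 m/s
v = (vR+vL)/2 = 0.41 m/s
omega = (vR-vL)/L = 0.8571 rad/s
angular velocity = 0.8571 rad/s


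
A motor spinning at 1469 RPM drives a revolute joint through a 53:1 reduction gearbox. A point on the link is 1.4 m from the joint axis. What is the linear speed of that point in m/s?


omega_motor = 1469 * 2*pi/60 = 153.8333 rad/s
omega_joint = omega_motor / 53 = 2.9025 rad/s
v = omega_joint * r = 2.9025 * 1.4
= 4.0635 m/s


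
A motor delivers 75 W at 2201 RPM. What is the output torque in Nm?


omega = 2201 * 2*pi/60 = 230.4882 rad/s
tau = P / omega = 75 / 230.4882
= 0.3254 Nm


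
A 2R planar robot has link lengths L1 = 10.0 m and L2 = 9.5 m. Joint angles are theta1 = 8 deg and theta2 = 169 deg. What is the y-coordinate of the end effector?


Convert angles to radians: theta1 = 0.1396, theta2 = 2.9496
y = L1*sin(theta1) + L2*sin(theta1+theta2)
y = 1.3917 + 0.4972
y = 1.8889


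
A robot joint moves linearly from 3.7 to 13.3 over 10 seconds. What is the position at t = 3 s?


s = t/T = 3/10 = 0.3
p(t) = p0 + (pf-p0)*s
= 3.7 + (13.3 - 3.7) * 0.3
= 6.58


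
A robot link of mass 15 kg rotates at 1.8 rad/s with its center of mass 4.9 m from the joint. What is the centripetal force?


F = m * omega^2 * r
= 15 * 1.8^2 * 4.9
= 15 * 3.24 * 4.9
= 238.14 N


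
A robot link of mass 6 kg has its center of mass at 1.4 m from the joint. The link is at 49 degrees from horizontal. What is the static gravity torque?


tau = m*g*L*cos(angle)
= 6 * 9.81 * 1.4 * cos(49 deg)
= 6 * 9.81 * 1.4 * 0.6561
= 54.0619 Nm


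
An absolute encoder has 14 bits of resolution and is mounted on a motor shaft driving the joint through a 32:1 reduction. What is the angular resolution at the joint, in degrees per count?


counts = 2^14 = 16384
effective counts at joint = 16384 * 32 = 524288
resolution = 360 / 524288
= 6.8665e-04 deg/count


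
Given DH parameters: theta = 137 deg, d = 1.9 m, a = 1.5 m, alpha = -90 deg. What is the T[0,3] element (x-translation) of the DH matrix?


T[0,3] = a * cos(theta)
= 1.5 * cos(137 deg)
= 1.5 * -0.7314
= -1.097


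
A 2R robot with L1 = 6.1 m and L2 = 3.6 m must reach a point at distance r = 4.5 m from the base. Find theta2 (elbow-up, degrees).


cos(theta2) = (r^2 - L1^2 - L2^2) / (2*L1*L2)
cos(theta2) = (20.25 - 37.21 - 12.96) / 43.92
cos(theta2) = -0.681239
theta2 = 132.9405 degrees


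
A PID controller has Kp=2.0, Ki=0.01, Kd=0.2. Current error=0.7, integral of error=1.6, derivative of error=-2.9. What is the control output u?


u = Kp*e + Ki*int(e) + Kd*de/dt
= 2.0*0.7 + 0.01*1.6 + 0.2*(-2.9)
= 1.4 + 0.016 + -0.58
= 0.836


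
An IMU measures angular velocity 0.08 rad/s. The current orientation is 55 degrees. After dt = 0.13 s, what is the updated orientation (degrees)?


delta_theta = w * dt = 0.08 * 0.13 = 0.0104 rad
= 0.5959 deg
theta_new = 55 + 0.5959 = 55.5959 deg


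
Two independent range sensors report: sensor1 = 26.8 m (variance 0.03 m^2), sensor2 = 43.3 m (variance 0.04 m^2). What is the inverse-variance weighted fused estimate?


w1 = (1/var1) / (1/var1 + 1/var2)
   = 33.3333 / (33.3333 + 25.0) = 0.5714
w2 = 1 - w1 = 0.4286
fused = w1*s1 + w2*s2 = 15.3143 + 18.5571
= 33.8714 m


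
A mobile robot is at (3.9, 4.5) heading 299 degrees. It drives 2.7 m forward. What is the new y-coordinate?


y_new = y0 + d*sin(theta)
= 4.5 + 2.7*sin(299)
= 4.5 + -2.3615
= 2.1385


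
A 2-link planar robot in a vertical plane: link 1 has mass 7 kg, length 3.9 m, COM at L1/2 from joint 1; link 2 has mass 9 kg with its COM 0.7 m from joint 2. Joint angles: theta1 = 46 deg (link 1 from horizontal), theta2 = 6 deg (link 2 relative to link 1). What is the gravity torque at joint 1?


Horizontal distance from joint 1 to link-1 COM:
  x_c1 = (L1/2)*cos(t1) = 1.95 * 0.6947 = 1.3546 m
Horizontal distance from joint 1 to link-2 COM:
  x_c2 = L1*cos(t1) + Lc2*cos(t1+t2)
       = 3.9*0.6947 + 0.7*0.6157 = 3.1401 m
tau1 = m1*g*x_c1 + m2*g*x_c2
     = 7*9.81*1.3546 + 9*9.81*3.1401
     = 93.0193 + 277.2421
     = 370.2614 Nm


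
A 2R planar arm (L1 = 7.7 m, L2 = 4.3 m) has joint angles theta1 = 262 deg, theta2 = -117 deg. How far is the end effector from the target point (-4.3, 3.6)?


End effector via forward kinematics:
x = L1*cos(t1) + L2*cos(t1+t2) = -4.594
y = L1*sin(t1) + L2*sin(t1+t2) = -5.1587
Distance to target:
d = sqrt((-4.3 - -4.594)^2 + (3.6 - -5.1587)^2)
= sqrt(0.0864 + 76.7146)
= 8.7636 m


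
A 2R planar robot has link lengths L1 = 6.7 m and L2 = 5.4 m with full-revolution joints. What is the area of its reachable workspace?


r_max = L1 + L2 = 12.1 m
r_min = |L1 - L2| = 1.3 m
Area = pi*(r_max^2 - r_min^2)
= pi*(146.41 - 1.69)
= pi * 144.72
= 454.6513 m^2


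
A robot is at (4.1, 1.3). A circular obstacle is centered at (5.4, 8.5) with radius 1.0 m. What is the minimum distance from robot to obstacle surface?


center_dist = sqrt((4.1-5.4)^2 + (1.3-8.5)^2)
= sqrt(1.69 + 51.84)
= 7.3164
min_dist = center_dist - radius = 7.3164 - 1.0 = 6.3164 m


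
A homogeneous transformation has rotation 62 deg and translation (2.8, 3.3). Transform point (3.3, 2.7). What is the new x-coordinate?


x' = cos(theta)*px - sin(theta)*py + tx
= 0.4695*3.3 - 0.8829*2.7 + 2.8
= 1.9653


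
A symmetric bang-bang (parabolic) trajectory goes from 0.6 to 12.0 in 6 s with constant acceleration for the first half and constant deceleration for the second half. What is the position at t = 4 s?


Symmetric rest-to-rest: each phase covers (pf-p0)/2 in time T/2. 0.5*a*(T/2)^2 = (pf-p0)/2 => a = 4*(pf-p0)/T^2
a = 4*(12.0-0.6)/6^2 = 1.2667
t = 4 is in the deceleration phase (t > T/2).
p = pf - 0.5*a*(T-t)^2 = 12.0 - 0.5*1.2667*2^2
= 9.4667


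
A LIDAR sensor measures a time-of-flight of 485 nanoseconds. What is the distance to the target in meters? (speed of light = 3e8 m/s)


tof = 485 ns = 4.85e-07 s
dist = c * tof / 2
= 3e8 * 4.85e-07 / 2
= 72.75 m


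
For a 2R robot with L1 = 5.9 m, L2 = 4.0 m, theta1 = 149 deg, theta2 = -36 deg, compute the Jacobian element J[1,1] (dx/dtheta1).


J[1,1] = -L1*sin(t1) - L2*sin(t1+t2)
= -5.9*sin(149) - 4.0*sin(113)
= -6.7207


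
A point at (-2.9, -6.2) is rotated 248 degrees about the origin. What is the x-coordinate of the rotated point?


x' = x*cos(theta) - y*sin(theta)
cos(248 deg) = -0.3746, sin(248 deg) = -0.9272
x' = -2.9 * -0.3746 - -6.2 * -0.9272
= 1.0864 - 5.7485
= -4.6622


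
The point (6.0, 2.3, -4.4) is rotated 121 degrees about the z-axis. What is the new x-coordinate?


Rotation about z-axis: x' = x*cos(theta) - y*sin(theta)
= 6.0 * -0.515 - 2.3 * 0.8572
= -5.0617


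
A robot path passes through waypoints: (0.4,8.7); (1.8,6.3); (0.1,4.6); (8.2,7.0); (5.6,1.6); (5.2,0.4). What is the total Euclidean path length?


Segment lengths:
  seg1 = sqrt((1.4)^2 + (-2.4)^2) = 2.7785
  seg2 = sqrt((-1.7)^2 + (-1.7)^2) = 2.4042
  seg3 = sqrt((8.1)^2 + (2.4)^2) = 8.4481
  seg4 = sqrt((-2.6)^2 + (-5.4)^2) = 5.9933
  seg5 = sqrt((-0.4)^2 + (-1.2)^2) = 1.2649
Total = 20.889


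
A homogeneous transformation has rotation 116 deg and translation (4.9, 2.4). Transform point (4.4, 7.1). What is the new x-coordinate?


x' = cos(theta)*px - sin(theta)*py + tx
= -0.4384*4.4 - 0.8988*7.1 + 4.9
= -3.4103


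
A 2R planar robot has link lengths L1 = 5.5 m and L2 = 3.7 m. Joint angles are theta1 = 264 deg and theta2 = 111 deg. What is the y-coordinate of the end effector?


Convert angles to radians: theta1 = 4.6077, theta2 = 1.9373
y = L1*sin(theta1) + L2*sin(theta1+theta2)
y = -5.4699 + 0.9576
y = -4.5122


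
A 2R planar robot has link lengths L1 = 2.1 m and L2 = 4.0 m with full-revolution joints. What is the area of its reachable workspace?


r_max = L1 + L2 = 6.1 m
r_min = |L1 - L2| = 1.9 m
Area = pi*(r_max^2 - r_min^2)
= pi*(37.21 - 3.61)
= pi * 33.6
= 105.5575 m^2


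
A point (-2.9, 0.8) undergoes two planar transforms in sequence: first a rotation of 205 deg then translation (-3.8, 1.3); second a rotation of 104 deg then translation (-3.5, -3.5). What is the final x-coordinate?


After transform 1:
x1 = cos(205)*-2.9 - sin(205)*0.8 + -3.8 = -0.8336
y1 = sin(205)*-2.9 + cos(205)*0.8 + 1.3 = 1.8005
After transform 2:
x2 = cos(104)*-0.8336 - sin(104)*1.8005 + -3.5
= -5.0454


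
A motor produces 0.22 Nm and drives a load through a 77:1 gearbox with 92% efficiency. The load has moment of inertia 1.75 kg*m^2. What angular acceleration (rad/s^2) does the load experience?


tau_out = tau_motor * N * eta
= 0.22 * 77 * 0.92 = 15.5848 Nm
alpha = tau_out / I = 15.5848 / 1.75
= 8.9056 rad/s^2


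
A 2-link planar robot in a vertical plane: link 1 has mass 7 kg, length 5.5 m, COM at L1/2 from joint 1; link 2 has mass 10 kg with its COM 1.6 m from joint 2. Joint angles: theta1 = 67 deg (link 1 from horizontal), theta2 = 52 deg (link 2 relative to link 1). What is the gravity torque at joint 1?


Horizontal distance from joint 1 to link-1 COM:
  x_c1 = (L1/2)*cos(t1) = 2.75 * 0.3907 = 1.0745 m
Horizontal distance from joint 1 to link-2 COM:
  x_c2 = L1*cos(t1) + Lc2*cos(t1+t2)
       = 5.5*0.3907 + 1.6*-0.4848 = 1.3733 m
tau1 = m1*g*x_c1 + m2*g*x_c2
     = 7*9.81*1.0745 + 10*9.81*1.3733
     = 73.7866 + 134.7233
     = 208.5099 Nm


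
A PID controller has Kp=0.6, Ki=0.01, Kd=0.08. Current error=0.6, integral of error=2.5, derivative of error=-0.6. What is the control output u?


u = Kp*e + Ki*int(e) + Kd*de/dt
= 0.6*0.6 + 0.01*2.5 + 0.08*(-0.6)
= 0.36 + 0.025 + -0.048
= 0.337


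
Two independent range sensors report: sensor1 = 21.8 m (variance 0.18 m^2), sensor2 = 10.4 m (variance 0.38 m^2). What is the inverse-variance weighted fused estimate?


w1 = (1/var1) / (1/var1 + 1/var2)
   = 5.5556 / (5.5556 + 2.6316) = 0.6786
w2 = 1 - w1 = 0.3214
fused = w1*s1 + w2*s2 = 14.7929 + 3.3429
= 18.1357 m


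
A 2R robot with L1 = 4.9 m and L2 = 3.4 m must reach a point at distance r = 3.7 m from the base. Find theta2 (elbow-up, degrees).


cos(theta2) = (r^2 - L1^2 - L2^2) / (2*L1*L2)
cos(theta2) = (13.69 - 24.01 - 11.56) / 33.32
cos(theta2) = -0.656663
theta2 = 131.0458 degrees


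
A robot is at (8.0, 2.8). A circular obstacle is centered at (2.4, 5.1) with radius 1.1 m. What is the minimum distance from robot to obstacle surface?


center_dist = sqrt((8.0-2.4)^2 + (2.8-5.1)^2)
= sqrt(31.36 + 5.29)
= 6.0539
min_dist = center_dist - radius = 6.0539 - 1.1 = 4.9539 m


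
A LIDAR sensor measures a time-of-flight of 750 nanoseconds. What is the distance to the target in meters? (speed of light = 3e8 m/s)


tof = 750 ns = 7.5e-07 s
dist = c * tof / 2
= 3e8 * 7.5e-07 / 2
= 112.5 m


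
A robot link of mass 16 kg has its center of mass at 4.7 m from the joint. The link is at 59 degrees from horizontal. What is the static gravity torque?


tau = m*g*L*cos(angle)
= 16 * 9.81 * 4.7 * cos(59 deg)
= 16 * 9.81 * 4.7 * 0.515
= 379.9498 Nm


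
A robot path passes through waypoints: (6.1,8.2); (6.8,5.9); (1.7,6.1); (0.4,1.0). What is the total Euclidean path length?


Segment lengths:
  seg1 = sqrt((0.7)^2 + (-2.3)^2) = 2.4042
  seg2 = sqrt((-5.1)^2 + (0.2)^2) = 5.1039
  seg3 = sqrt((-1.3)^2 + (-5.1)^2) = 5.2631
Total = 12.7712


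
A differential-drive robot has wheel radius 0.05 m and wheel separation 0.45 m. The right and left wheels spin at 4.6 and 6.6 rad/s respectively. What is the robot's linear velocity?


vR = r*wR = 0.05*4.6 = 0.23 m/s
vL = r*wL = 0.05*6.6 = 0.33 m/s
v = (vR+vL)/2 = 0.28 m/s
omega = (vR-vL)/L = -0.2222 rad/s
linear velocity = 0.28 m/s


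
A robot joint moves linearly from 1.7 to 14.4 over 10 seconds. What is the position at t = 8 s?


s = t/T = 8/10 = 0.8
p(t) = p0 + (pf-p0)*s
= 1.7 + (14.4 - 1.7) * 0.8
= 11.86


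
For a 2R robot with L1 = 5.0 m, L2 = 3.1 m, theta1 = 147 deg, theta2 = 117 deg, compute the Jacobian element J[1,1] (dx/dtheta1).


J[1,1] = -L1*sin(t1) - L2*sin(t1+t2)
= -5.0*sin(147) - 3.1*sin(264)
= 0.3598


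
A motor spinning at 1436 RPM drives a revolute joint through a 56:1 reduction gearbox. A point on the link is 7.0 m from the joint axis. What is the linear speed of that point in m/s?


omega_motor = 1436 * 2*pi/60 = 150.3776 rad/s
omega_joint = omega_motor / 56 = 2.6853 rad/s
v = omega_joint * r = 2.6853 * 7.0
= 18.7972 m/s


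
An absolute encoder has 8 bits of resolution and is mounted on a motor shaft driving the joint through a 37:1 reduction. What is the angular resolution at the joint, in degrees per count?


counts = 2^8 = 256
effective counts at joint = 256 * 37 = 9472
resolution = 360 / 9472
= 0.038 deg/count


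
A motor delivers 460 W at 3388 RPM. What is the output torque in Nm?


omega = 3388 * 2*pi/60 = 354.7905 rad/s
tau = P / omega = 460 / 354.7905
= 1.2965 Nm


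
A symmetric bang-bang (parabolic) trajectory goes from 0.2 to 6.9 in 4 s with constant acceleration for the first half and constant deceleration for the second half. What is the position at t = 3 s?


Symmetric rest-to-rest: each phase covers (pf-p0)/2 in time T/2. 0.5*a*(T/2)^2 = (pf-p0)/2 => a = 4*(pf-p0)/T^2
a = 4*(6.9-0.2)/4^2 = 1.675
t = 3 is in the deceleration phase (t > T/2).
p = pf - 0.5*a*(T-t)^2 = 6.9 - 0.5*1.675*1^2
= 6.0625


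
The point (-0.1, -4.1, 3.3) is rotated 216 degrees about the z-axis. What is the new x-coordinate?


Rotation about z-axis: x' = x*cos(theta) - y*sin(theta)
= -0.1 * -0.809 - -4.1 * -0.5878
= -2.329


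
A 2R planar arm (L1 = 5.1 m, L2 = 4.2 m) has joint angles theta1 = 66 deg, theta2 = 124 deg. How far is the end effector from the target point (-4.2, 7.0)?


End effector via forward kinematics:
x = L1*cos(t1) + L2*cos(t1+t2) = -2.0618
y = L1*sin(t1) + L2*sin(t1+t2) = 3.9298
Distance to target:
d = sqrt((-4.2 - -2.0618)^2 + (7.0 - 3.9298)^2)
= sqrt(4.5717 + 9.4264)
= 3.7414 m


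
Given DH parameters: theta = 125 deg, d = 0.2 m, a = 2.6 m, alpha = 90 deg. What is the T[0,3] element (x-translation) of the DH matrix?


T[0,3] = a * cos(theta)
= 2.6 * cos(125 deg)
= 2.6 * -0.5736
= -1.4913


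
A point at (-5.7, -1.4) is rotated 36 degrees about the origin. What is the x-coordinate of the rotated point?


x' = x*cos(theta) - y*sin(theta)
cos(36 deg) = 0.809, sin(36 deg) = 0.5878
x' = -5.7 * 0.809 - -1.4 * 0.5878
= -4.6114 - -0.8229
= -3.7885


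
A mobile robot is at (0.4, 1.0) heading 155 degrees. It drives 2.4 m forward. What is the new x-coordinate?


x_new = x0 + d*cos(theta)
= 0.4 + 2.4*cos(155)
= 0.4 + -2.1751
= -1.7751


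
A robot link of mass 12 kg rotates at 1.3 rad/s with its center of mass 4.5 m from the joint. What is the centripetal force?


F = m * omega^2 * r
= 12 * 1.3^2 * 4.5
= 12 * 1.69 * 4.5
= 91.26 N


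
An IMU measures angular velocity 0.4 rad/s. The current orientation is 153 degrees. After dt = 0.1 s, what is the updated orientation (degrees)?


delta_theta = w * dt = 0.4 * 0.1 = 0.04 rad
= 2.2918 deg
theta_new = 153 + 2.2918 = 155.2918 deg


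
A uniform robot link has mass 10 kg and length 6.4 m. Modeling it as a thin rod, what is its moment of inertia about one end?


I = (1/3) * m * L^2
= (1/3) * 10 * 6.4^2
= 0.333333 * 10 * 40.96
= 136.5333 kg*m^2


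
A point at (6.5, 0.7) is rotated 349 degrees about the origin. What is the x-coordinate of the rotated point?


x' = x*cos(theta) - y*sin(theta)
cos(349 deg) = 0.9816, sin(349 deg) = -0.1908
x' = 6.5 * 0.9816 - 0.7 * -0.1908
= 6.3806 - -0.1336
= 6.5141


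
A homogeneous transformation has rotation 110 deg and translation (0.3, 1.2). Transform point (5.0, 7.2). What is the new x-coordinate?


x' = cos(theta)*px - sin(theta)*py + tx
= -0.342*5.0 - 0.9397*7.2 + 0.3
= -8.1759


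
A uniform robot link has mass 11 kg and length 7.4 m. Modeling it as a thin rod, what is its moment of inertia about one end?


I = (1/3) * m * L^2
= (1/3) * 11 * 7.4^2
= 0.333333 * 11 * 54.76
= 200.7867 kg*m^2


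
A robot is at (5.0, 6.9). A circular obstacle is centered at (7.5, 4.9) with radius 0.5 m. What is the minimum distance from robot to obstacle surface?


center_dist = sqrt((5.0-7.5)^2 + (6.9-4.9)^2)
= sqrt(6.25 + 4.0)
= 3.2016
min_dist = center_dist - radius = 3.2016 - 0.5 = 2.7016 m


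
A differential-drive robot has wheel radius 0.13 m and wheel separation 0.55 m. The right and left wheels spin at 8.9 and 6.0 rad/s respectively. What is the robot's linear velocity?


vR = r*wR = 0.13*8.9 = 1.157 m/s
vL = r*wL = 0.13*6.0 = 0.78 m/s
v = (vR+vL)/2 = 0.9685 m/s
omega = (vR-vL)/L = 0.6855 rad/s
linear velocity = 0.9685 m/s


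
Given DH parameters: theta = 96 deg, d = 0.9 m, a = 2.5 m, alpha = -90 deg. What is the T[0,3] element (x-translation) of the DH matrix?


T[0,3] = a * cos(theta)
= 2.5 * cos(96 deg)
= 2.5 * -0.1045
= -0.2613


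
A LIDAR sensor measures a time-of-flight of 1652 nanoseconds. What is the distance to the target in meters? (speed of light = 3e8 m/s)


tof = 1652 ns = 1.652e-06 s
dist = c * tof / 2
= 3e8 * 1.652e-06 / 2
= 247.8 m


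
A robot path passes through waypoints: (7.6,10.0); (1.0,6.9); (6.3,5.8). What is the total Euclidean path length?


Segment lengths:
  seg1 = sqrt((-6.6)^2 + (-3.1)^2) = 7.2918
  seg2 = sqrt((5.3)^2 + (-1.1)^2) = 5.4129
Total = 12.7047


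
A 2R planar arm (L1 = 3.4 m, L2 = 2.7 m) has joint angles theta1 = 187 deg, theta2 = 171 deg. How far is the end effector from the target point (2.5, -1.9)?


End effector via forward kinematics:
x = L1*cos(t1) + L2*cos(t1+t2) = -0.6763
y = L1*sin(t1) + L2*sin(t1+t2) = -0.5086
Distance to target:
d = sqrt((2.5 - -0.6763)^2 + (-1.9 - -0.5086)^2)
= sqrt(10.0889 + 1.936)
= 3.4677 m


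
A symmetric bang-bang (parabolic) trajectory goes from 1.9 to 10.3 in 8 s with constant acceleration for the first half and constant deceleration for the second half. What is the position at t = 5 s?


Symmetric rest-to-rest: each phase covers (pf-p0)/2 in time T/2. 0.5*a*(T/2)^2 = (pf-p0)/2 => a = 4*(pf-p0)/T^2
a = 4*(10.3-1.9)/8^2 = 0.525
t = 5 is in the deceleration phase (t > T/2).
p = pf - 0.5*a*(T-t)^2 = 10.3 - 0.5*0.525*3^2
= 7.9375


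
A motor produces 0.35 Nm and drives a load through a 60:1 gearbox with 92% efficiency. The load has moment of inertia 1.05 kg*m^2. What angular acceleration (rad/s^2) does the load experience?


tau_out = tau_motor * N * eta
= 0.35 * 60 * 0.92 = 19.32 Nm
alpha = tau_out / I = 19.32 / 1.05
= 18.4 rad/s^2


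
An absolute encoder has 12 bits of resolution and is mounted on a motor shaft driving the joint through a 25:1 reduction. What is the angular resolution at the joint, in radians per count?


counts = 2^12 = 4096
effective counts at joint = 4096 * 25 = 102400
resolution = 2*pi / 102400
= 6.1359e-05 rad/count


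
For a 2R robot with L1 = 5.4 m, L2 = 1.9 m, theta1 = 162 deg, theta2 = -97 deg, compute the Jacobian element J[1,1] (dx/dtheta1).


J[1,1] = -L1*sin(t1) - L2*sin(t1+t2)
= -5.4*sin(162) - 1.9*sin(65)
= -3.3907


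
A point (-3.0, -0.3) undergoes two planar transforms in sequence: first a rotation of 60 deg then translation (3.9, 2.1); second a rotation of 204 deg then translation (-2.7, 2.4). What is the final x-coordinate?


After transform 1:
x1 = cos(60)*-3.0 - sin(60)*-0.3 + 3.9 = 2.6598
y1 = sin(60)*-3.0 + cos(60)*-0.3 + 2.1 = -0.6481
After transform 2:
x2 = cos(204)*2.6598 - sin(204)*-0.6481 + -2.7
= -5.3935


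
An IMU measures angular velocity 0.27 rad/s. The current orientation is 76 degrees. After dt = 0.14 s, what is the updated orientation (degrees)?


delta_theta = w * dt = 0.27 * 0.14 = 0.0378 rad
= 2.1658 deg
theta_new = 76 + 2.1658 = 78.1658 deg


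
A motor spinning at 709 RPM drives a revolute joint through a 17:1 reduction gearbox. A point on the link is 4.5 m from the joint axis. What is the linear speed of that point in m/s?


omega_motor = 709 * 2*pi/60 = 74.2463 rad/s
omega_joint = omega_motor / 17 = 4.3674 rad/s
v = omega_joint * r = 4.3674 * 4.5
= 19.6534 m/s


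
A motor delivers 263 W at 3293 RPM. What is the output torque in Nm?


omega = 3293 * 2*pi/60 = 344.8422 rad/s
tau = P / omega = 263 / 344.8422
= 0.7627 Nm


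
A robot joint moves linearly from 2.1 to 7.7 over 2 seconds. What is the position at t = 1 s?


s = t/T = 1/2 = 0.5
p(t) = p0 + (pf-p0)*s
= 2.1 + (7.7 - 2.1) * 0.5
= 4.9


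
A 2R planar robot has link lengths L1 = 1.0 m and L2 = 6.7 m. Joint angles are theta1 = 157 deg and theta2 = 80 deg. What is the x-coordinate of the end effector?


Convert angles to radians: theta1 = 2.7402, theta2 = 1.3963
x = L1*cos(theta1) + L2*cos(theta1+theta2)
x = -0.9205 + -3.6491
x = -4.5696


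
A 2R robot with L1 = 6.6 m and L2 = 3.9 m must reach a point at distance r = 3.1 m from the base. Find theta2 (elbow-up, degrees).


cos(theta2) = (r^2 - L1^2 - L2^2) / (2*L1*L2)
cos(theta2) = (9.61 - 43.56 - 15.21) / 51.48
cos(theta2) = -0.954934
theta2 = 162.7334 degrees


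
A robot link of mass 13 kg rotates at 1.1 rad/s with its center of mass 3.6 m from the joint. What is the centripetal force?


F = m * omega^2 * r
= 13 * 1.1^2 * 3.6
= 13 * 1.21 * 3.6
= 56.628 N


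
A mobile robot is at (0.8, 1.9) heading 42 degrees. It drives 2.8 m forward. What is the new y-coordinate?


y_new = y0 + d*sin(theta)
= 1.9 + 2.8*sin(42)
= 1.9 + 1.8736
= 3.7736
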